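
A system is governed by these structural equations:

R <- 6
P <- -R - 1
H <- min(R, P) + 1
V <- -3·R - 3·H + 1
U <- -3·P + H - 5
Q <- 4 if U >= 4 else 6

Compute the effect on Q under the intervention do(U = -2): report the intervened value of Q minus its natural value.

2

The intervention breaks the incoming arrows to U: U <- -3·P + H - 5 no longer applies, and U = -2.
Q = 4 if U >= 4 else 6  [with U=-2]  = 6
Without intervention: P = -R - 1  [with R=6]  = -7; H = min(R, P) + 1  [with R=6, P=-7]  = -6; U = -3·P + H - 5  [with P=-7, H=-6]  = 10; Q = 4 if U >= 4 else 6  [with U=10]  = 4.
Change = 6 − 4 = 2.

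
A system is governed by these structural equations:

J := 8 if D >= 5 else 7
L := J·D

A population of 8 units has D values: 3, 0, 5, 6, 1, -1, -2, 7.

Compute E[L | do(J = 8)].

Every unit gets J=8 under the intervention. L values become 24, 0, 40, 48, 8, -8, -16, 56; E[L|do(J=8)] = 19.

19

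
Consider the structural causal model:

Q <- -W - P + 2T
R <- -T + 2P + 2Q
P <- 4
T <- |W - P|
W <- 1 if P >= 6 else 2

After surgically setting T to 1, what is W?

2

Under do(T=1), the mechanism T <- |W - P| is discarded; T is fixed at 1.
Since W is not a descendant of the intervened variable, it is unaffected.
W = 1 if P >= 6 else 2  [with P=4]  = 2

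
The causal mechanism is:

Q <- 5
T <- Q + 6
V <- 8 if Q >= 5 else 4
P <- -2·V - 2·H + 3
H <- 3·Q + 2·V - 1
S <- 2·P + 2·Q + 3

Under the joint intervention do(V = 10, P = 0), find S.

13

Setting V = 10, P = 0 by intervention discards those variables' equations.
S = 2·P + 2·Q + 3  [with P=0, Q=5]  = 13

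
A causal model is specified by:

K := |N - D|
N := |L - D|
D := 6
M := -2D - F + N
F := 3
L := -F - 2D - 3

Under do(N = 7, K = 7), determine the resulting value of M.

Setting N = 7, K = 7 by intervention discards those variables' equations.
M = -2D - F + N  [with D=6, F=3, N=7]  = -8

-8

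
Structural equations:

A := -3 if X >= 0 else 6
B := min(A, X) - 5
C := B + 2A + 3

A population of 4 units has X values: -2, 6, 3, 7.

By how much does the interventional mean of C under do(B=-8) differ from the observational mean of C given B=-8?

The intervention sets B=-8 in all 4 units regardless of X. Recomputing C per unit gives 7, -11, -11, -11; average -6.5.
E[C|B=-8] averages over only the 3 units with B=-8 (X = 6, 3, 7): C = -11, -11, -11, mean -11.
Difference = -6.5 − (-11) = 4.5.

4.5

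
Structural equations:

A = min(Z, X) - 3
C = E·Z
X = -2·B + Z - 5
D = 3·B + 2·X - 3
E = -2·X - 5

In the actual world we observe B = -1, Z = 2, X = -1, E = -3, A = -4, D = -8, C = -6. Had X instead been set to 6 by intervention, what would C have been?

The intervention breaks the incoming arrows to X: X = -2·B + Z - 5 no longer applies, and X = 6.
E = -2·X - 5  [with X=6]  = -17
C = E·Z  [with E=-17, Z=2]  = -34

-34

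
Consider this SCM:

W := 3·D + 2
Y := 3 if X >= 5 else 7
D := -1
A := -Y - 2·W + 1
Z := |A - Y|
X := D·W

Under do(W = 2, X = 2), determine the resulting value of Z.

17

Under do(W = 2, X = 2), each intervened variable's structural equation is replaced by its fixed value.
Y = 3 if X >= 5 else 7  [with X=2]  = 7
A = -Y - 2·W + 1  [with Y=7, W=2]  = -10
Z = |A - Y|  [with A=-10, Y=7]  = 17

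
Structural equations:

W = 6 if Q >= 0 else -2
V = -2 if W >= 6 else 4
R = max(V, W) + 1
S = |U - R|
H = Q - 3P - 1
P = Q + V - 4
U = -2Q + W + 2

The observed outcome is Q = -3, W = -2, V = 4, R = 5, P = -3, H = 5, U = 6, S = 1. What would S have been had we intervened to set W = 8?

do(W=8) replaces the equation W = 6 if Q >= 0 else -2 with the constant W = 8.
V = -2 if W >= 6 else 4  [with W=8]  = -2
R = max(V, W) + 1  [with V=-2, W=8]  = 9
U = -2Q + W + 2  [with Q=-3, W=8]  = 16
S = |U - R|  [with U=16, R=9]  = 7

7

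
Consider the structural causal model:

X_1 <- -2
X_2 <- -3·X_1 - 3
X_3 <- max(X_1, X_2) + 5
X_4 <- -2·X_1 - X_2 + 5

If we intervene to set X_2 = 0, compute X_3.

The intervention breaks the incoming arrows to X_2: X_2 <- -3·X_1 - 3 no longer applies, and X_2 = 0.
X_3 = max(X_1, X_2) + 5  [with X_1=-2, X_2=0]  = 5

5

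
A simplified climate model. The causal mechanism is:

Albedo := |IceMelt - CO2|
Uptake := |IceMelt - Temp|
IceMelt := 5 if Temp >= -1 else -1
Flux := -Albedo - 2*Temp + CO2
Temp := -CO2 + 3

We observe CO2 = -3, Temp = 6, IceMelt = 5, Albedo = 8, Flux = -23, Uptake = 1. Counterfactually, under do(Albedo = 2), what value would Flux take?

-17

Intervening sets Albedo = 2 and removes its equation (Albedo := |IceMelt - CO2|).
Temp = -CO2 + 3  [with CO2=-3]  = 6
Flux = -Albedo - 2*Temp + CO2  [with Albedo=2, Temp=6, CO2=-3]  = -17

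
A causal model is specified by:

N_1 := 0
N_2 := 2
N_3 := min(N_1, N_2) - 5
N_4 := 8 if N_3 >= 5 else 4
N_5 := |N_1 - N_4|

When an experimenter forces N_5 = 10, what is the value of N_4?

The intervention breaks the incoming arrows to N_5: N_5 := |N_1 - N_4| no longer applies, and N_5 = 10.
Since N_4 is not a descendant of the intervened variable, it is unaffected.
N_3 = min(N_1, N_2) - 5  [with N_1=0, N_2=2]  = -5
N_4 = 8 if N_3 >= 5 else 4  [with N_3=-5]  = 4

4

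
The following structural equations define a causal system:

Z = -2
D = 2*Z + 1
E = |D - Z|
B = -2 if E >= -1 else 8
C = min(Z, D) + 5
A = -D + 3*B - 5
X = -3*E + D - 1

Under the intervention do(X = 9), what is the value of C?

2

The intervention breaks the incoming arrows to X: X = -3*E + D - 1 no longer applies, and X = 9.
C is not downstream of the intervention, so its value is determined by the original equations.
D = 2*Z + 1  [with Z=-2]  = -3
C = min(Z, D) + 5  [with Z=-2, D=-3]  = 2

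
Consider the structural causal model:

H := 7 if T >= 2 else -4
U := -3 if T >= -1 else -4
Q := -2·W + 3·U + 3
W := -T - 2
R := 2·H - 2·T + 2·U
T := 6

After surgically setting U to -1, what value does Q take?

16

Intervening sets U = -1 and removes its equation (U := -3 if T >= -1 else -4).
W = -T - 2  [with T=6]  = -8
Q = -2·W + 3·U + 3  [with W=-8, U=-1]  = 16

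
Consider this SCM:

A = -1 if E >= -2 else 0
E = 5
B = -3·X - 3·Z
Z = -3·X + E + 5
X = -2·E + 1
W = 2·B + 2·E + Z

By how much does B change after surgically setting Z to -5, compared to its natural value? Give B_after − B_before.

The intervention breaks the incoming arrows to Z: Z = -3·X + E + 5 no longer applies, and Z = -5.
X = -2·E + 1  [with E=5]  = -9
B = -3·X - 3·Z  [with X=-9, Z=-5]  = 42
Without intervention: X = -2·E + 1  [with E=5]  = -9; Z = -3·X + E + 5  [with X=-9, E=5]  = 37; B = -3·X - 3·Z  [with X=-9, Z=37]  = -84.
Change = 42 − (-84) = 126.

126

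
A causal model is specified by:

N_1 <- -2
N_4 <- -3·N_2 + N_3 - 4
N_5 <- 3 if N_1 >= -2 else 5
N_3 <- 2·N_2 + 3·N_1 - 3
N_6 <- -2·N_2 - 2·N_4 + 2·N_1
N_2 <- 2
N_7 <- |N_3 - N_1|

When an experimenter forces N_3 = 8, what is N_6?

The intervention breaks the incoming arrows to N_3: N_3 <- 2·N_2 + 3·N_1 - 3 no longer applies, and N_3 = 8.
N_4 = -3·N_2 + N_3 - 4  [with N_2=2, N_3=8]  = -2
N_6 = -2·N_2 - 2·N_4 + 2·N_1  [with N_2=2, N_4=-2, N_1=-2]  = -4

-4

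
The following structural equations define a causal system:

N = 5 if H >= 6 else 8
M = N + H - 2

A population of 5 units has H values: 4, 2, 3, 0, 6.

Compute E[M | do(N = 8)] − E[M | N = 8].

Under do(N=8), N's equation is replaced by N=8 for every unit. Per-unit M: 10, 8, 9, 6, 12. Mean = 9.
Conditioning on N=8 selects the 4 unit(s) with H ∈ {4, 2, 3, 0}. Their M values: 10, 8, 9, 6. Mean = 8.25.
Difference = 9 − 8.25 = 0.75.

0.75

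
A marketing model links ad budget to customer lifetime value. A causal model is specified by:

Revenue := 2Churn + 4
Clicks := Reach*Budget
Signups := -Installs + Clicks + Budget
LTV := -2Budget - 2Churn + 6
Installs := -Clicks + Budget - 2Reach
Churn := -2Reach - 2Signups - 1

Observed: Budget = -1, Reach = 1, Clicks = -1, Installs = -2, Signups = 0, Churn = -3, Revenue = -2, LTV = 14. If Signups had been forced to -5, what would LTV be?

-6

do(Signups=-5) replaces the equation Signups := -Installs + Clicks + Budget with the constant Signups = -5.
Churn = -2Reach - 2Signups - 1  [with Reach=1, Signups=-5]  = 7
LTV = -2Budget - 2Churn + 6  [with Budget=-1, Churn=7]  = -6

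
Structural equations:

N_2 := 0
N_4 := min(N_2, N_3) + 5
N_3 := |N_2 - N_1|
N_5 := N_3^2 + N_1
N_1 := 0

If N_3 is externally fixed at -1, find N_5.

do(N_3=-1) replaces the equation N_3 := |N_2 - N_1| with the constant N_3 = -1.
N_5 = N_3^2 + N_1  [with N_3=-1, N_1=0]  = 1

1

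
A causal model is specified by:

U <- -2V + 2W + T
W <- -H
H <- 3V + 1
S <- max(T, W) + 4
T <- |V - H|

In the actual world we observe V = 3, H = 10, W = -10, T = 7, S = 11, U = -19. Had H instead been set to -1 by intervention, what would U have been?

Under do(H=-1), the mechanism H <- 3V + 1 is discarded; H is fixed at -1.
W = -H  [with H=-1]  = 1
T = |V - H|  [with V=3, H=-1]  = 4
U = -2V + 2W + T  [with V=3, W=1, T=4]  = 0

0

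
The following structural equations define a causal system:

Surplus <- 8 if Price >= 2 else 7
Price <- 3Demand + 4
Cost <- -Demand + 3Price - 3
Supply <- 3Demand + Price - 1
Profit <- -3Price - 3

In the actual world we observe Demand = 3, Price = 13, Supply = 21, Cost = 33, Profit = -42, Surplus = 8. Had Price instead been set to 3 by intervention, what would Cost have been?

3

Under do(Price=3), the mechanism Price <- 3Demand + 4 is discarded; Price is fixed at 3.
Cost = -Demand + 3Price - 3  [with Demand=3, Price=3]  = 3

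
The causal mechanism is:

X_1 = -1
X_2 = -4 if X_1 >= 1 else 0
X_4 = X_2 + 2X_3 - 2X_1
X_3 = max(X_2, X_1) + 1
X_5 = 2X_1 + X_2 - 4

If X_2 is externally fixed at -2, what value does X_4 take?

0

Under do(X_2=-2), the mechanism X_2 = -4 if X_1 >= 1 else 0 is discarded; X_2 is fixed at -2.
X_3 = max(X_2, X_1) + 1  [with X_2=-2, X_1=-1]  = 0
X_4 = X_2 + 2X_3 - 2X_1  [with X_2=-2, X_3=0, X_1=-1]  = 0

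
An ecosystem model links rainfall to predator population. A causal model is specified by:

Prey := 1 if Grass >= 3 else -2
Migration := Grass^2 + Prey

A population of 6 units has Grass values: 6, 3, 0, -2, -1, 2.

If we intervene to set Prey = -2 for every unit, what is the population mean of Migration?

7

The intervention sets Prey=-2 in all 6 units regardless of Grass. Recomputing Migration per unit gives 34, 7, -2, 2, -1, 2; average 7.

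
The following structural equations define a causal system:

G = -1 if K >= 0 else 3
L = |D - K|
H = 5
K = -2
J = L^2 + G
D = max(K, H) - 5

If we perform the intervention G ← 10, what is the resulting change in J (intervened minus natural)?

The intervention breaks the incoming arrows to G: G = -1 if K >= 0 else 3 no longer applies, and G = 10.
D = max(K, H) - 5  [with K=-2, H=5]  = 0
L = |D - K|  [with D=0, K=-2]  = 2
J = L^2 + G  [with L=2, G=10]  = 14
Without intervention: D = max(K, H) - 5  [with K=-2, H=5]  = 0; L = |D - K|  [with D=0, K=-2]  = 2; G = -1 if K >= 0 else 3  [with K=-2]  = 3; J = L^2 + G  [with L=2, G=3]  = 7.
Change = 14 − 7 = 7.

7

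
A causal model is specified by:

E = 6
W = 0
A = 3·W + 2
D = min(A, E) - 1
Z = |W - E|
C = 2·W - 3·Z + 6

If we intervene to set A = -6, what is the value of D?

The intervention breaks the incoming arrows to A: A = 3·W + 2 no longer applies, and A = -6.
D = min(A, E) - 1  [with A=-6, E=6]  = -7

-7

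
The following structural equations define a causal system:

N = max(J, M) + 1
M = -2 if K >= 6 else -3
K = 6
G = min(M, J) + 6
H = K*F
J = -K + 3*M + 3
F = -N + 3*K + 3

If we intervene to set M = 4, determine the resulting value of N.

10

do(M=4) replaces the equation M = -2 if K >= 6 else -3 with the constant M = 4.
J = -K + 3*M + 3  [with K=6, M=4]  = 9
N = max(J, M) + 1  [with J=9, M=4]  = 10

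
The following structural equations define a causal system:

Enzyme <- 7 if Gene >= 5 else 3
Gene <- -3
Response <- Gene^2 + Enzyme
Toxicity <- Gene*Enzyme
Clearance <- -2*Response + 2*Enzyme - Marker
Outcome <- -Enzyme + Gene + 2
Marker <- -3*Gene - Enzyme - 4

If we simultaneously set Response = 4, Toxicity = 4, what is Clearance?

-4

The joint intervention fixes Response = 4, Toxicity = 4, removing each variable's own equation.
Enzyme = 7 if Gene >= 5 else 3  [with Gene=-3]  = 3
Marker = -3*Gene - Enzyme - 4  [with Gene=-3, Enzyme=3]  = 2
Clearance = -2*Response + 2*Enzyme - Marker  [with Response=4, Enzyme=3, Marker=2]  = -4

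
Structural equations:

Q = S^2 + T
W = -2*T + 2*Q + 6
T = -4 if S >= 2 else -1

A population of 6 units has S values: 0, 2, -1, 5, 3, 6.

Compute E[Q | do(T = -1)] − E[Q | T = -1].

The intervention sets T=-1 in all 6 units regardless of S. Recomputing Q per unit gives -1, 3, 0, 24, 8, 35; average 11.5.
E[Q|T=-1] averages over only the 2 units with T=-1 (S = 0, -1): Q = -1, 0, mean -0.5.
Difference = 11.5 − (-0.5) = 12.

12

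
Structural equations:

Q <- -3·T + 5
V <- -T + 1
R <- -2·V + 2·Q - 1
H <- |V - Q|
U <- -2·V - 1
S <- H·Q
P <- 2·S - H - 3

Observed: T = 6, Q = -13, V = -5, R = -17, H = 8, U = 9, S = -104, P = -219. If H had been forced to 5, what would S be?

Under do(H=5), the mechanism H <- |V - Q| is discarded; H is fixed at 5.
Q = -3·T + 5  [with T=6]  = -13
S = H·Q  [with H=5, Q=-13]  = -65

-65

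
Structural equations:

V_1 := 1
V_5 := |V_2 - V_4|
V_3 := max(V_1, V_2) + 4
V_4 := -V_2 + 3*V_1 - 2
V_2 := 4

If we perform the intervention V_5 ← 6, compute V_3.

8

do(V_5=6) replaces the equation V_5 := |V_2 - V_4| with the constant V_5 = 6.
V_3 is not downstream of the intervention, so its value is determined by the original equations.
V_3 = max(V_1, V_2) + 4  [with V_1=1, V_2=4]  = 8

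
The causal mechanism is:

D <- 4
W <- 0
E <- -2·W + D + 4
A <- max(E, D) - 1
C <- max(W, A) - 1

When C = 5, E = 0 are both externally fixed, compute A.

Under do(C = 5, E = 0), each intervened variable's structural equation is replaced by its fixed value.
A = max(E, D) - 1  [with E=0, D=4]  = 3

3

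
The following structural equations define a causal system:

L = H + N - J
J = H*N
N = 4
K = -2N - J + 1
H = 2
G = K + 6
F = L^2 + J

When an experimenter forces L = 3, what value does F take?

17

Intervening sets L = 3 and removes its equation (L = H + N - J).
J = H*N  [with H=2, N=4]  = 8
F = L^2 + J  [with L=3, J=8]  = 17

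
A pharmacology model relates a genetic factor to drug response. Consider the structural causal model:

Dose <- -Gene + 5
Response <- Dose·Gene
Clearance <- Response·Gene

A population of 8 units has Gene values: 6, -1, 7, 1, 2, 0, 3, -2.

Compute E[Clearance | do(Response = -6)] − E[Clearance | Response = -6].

Every unit gets Response=-6 under the intervention. Clearance values become -36, 6, -42, -6, -12, 0, -18, 12; E[Clearance|do(Response=-6)] = -12.
E[Clearance|Response=-6] averages over only the 2 units with Response=-6 (Gene = 6, -1): Clearance = -36, 6, mean -15.
Difference = -12 − (-15) = 3.

3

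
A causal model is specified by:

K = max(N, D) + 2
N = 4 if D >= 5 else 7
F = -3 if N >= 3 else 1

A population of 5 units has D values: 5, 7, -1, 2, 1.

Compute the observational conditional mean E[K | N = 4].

E[K|N=4] averages over only the 2 units with N=4 (D = 5, 7): K = 7, 9, mean 8.

8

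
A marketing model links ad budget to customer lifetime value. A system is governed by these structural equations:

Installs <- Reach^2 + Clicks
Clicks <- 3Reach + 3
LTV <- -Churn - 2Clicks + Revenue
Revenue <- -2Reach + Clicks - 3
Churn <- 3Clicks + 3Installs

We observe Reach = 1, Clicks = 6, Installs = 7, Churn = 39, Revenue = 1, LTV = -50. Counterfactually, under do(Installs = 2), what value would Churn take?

The intervention breaks the incoming arrows to Installs: Installs <- Reach^2 + Clicks no longer applies, and Installs = 2.
Clicks = 3Reach + 3  [with Reach=1]  = 6
Churn = 3Clicks + 3Installs  [with Clicks=6, Installs=2]  = 24

24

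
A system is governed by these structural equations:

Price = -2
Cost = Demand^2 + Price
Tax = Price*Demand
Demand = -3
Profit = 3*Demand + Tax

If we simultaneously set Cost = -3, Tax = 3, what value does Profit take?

Setting Cost = -3, Tax = 3 by intervention discards those variables' equations.
Profit = 3*Demand + Tax  [with Demand=-3, Tax=3]  = -6

-6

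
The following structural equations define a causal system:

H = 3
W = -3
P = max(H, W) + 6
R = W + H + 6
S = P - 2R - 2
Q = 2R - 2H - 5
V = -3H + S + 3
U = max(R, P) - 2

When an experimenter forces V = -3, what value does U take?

7

do(V=-3) replaces the equation V = -3H + S + 3 with the constant V = -3.
U is not downstream of the intervention, so its value is determined by the original equations.
P = max(H, W) + 6  [with H=3, W=-3]  = 9
R = W + H + 6  [with W=-3, H=3]  = 6
U = max(R, P) - 2  [with R=6, P=9]  = 7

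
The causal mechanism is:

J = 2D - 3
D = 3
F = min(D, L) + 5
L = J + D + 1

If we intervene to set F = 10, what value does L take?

7

Under do(F=10), the mechanism F = min(D, L) + 5 is discarded; F is fixed at 10.
Since L is not a descendant of the intervened variable, it is unaffected.
J = 2D - 3  [with D=3]  = 3
L = J + D + 1  [with J=3, D=3]  = 7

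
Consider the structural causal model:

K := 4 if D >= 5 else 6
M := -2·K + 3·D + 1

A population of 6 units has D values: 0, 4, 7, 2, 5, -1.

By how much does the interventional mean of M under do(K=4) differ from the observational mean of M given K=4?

do(K=4) breaks K's dependence on D. With K=4 fixed, M across the units is -7, 5, 14, -1, 8, -10, mean 1.5.
E[M|K=4] averages over only the 2 units with K=4 (D = 7, 5): M = 14, 8, mean 11.
Difference = 1.5 − 11 = -9.5.

-9.5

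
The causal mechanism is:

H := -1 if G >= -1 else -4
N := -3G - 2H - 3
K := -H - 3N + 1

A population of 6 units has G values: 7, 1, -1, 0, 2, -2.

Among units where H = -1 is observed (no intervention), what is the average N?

Conditioning on H=-1 selects the 5 unit(s) with G ∈ {7, 1, -1, 0, 2}. Their N values: -22, -4, 2, -1, -7. Mean = -6.4.

-6.4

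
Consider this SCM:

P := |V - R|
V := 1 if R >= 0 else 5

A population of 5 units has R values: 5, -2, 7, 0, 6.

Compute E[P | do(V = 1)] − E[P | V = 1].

Under do(V=1), V's equation is replaced by V=1 for every unit. Per-unit P: 4, 3, 6, 1, 5. Mean = 3.8.
E[P|V=1] averages over only the 4 units with V=1 (R = 5, 7, 0, 6): P = 4, 6, 1, 5, mean 4.
Difference = 3.8 − 4 = -0.2.

-0.2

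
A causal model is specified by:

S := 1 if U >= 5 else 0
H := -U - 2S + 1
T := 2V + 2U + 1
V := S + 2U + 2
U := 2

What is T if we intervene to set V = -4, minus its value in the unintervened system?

-20

do(V=-4) replaces the equation V := S + 2U + 2 with the constant V = -4.
T = 2V + 2U + 1  [with V=-4, U=2]  = -3
Without intervention: S = 1 if U >= 5 else 0  [with U=2]  = 0; V = S + 2U + 2  [with S=0, U=2]  = 6; T = 2V + 2U + 1  [with V=6, U=2]  = 17.
Change = -3 − 17 = -20.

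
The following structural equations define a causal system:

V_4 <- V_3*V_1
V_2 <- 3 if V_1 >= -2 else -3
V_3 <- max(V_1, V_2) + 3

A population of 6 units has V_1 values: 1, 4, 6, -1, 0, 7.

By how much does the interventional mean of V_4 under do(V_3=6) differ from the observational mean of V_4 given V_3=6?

17

do(V_3=6) breaks V_3's dependence on V_1. With V_3=6 fixed, V_4 across the units is 6, 24, 36, -6, 0, 42, mean 17.
Observing V_3=6 restricts to units where V_3's equation naturally yields 6: V_1 ∈ {1, -1, 0}. In that subpopulation V_4 = 6, -6, 0, mean 0.
Difference = 17 − 0 = 17.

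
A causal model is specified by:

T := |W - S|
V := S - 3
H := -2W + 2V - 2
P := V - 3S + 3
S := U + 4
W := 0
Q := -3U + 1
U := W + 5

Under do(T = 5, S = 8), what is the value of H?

Setting T = 5, S = 8 by intervention discards those variables' equations.
V = S - 3  [with S=8]  = 5
H = -2W + 2V - 2  [with W=0, V=5]  = 8

8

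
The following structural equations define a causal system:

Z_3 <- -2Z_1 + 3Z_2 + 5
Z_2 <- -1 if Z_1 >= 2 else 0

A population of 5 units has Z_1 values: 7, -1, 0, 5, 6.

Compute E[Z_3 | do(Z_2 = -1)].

-4.8

Under do(Z_2=-1), Z_2's equation is replaced by Z_2=-1 for every unit. Per-unit Z_3: -12, 4, 2, -8, -10. Mean = -4.8.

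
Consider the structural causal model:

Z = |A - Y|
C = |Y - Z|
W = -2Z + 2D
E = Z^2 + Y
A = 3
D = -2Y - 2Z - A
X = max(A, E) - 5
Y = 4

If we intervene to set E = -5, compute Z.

do(E=-5) replaces the equation E = Z^2 + Y with the constant E = -5.
Z is not downstream of the intervention, so its value is determined by the original equations.
Z = |A - Y|  [with A=3, Y=4]  = 1

1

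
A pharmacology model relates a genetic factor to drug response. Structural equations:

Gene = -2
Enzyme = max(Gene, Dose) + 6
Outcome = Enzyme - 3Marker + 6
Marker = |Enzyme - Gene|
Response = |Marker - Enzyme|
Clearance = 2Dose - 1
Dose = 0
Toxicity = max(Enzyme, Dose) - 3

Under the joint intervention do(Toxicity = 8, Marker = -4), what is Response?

Setting Toxicity = 8, Marker = -4 by intervention discards those variables' equations.
Enzyme = max(Gene, Dose) + 6  [with Gene=-2, Dose=0]  = 6
Response = |Marker - Enzyme|  [with Marker=-4, Enzyme=6]  = 10

10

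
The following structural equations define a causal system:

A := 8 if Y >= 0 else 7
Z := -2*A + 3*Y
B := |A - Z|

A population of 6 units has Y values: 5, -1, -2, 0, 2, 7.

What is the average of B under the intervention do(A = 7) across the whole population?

15.5

do(A=7) breaks A's dependence on Y. With A=7 fixed, B across the units is 6, 24, 27, 21, 15, 0, mean 15.5.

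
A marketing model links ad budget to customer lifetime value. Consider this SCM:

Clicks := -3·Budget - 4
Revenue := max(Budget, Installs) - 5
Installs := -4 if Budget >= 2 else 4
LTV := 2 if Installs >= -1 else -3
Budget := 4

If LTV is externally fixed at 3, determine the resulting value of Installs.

do(LTV=3) replaces the equation LTV := 2 if Installs >= -1 else -3 with the constant LTV = 3.
Installs is not downstream of the intervention, so its value is determined by the original equations.
Installs = -4 if Budget >= 2 else 4  [with Budget=4]  = -4

-4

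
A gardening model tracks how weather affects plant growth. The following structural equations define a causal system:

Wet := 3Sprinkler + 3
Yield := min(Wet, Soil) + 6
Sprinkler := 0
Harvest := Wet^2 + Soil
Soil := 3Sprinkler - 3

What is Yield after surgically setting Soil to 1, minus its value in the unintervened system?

Under do(Soil=1), the mechanism Soil := 3Sprinkler - 3 is discarded; Soil is fixed at 1.
Wet = 3Sprinkler + 3  [with Sprinkler=0]  = 3
Yield = min(Wet, Soil) + 6  [with Wet=3, Soil=1]  = 7
Without intervention: Soil = 3Sprinkler - 3  [with Sprinkler=0]  = -3; Wet = 3Sprinkler + 3  [with Sprinkler=0]  = 3; Yield = min(Wet, Soil) + 6  [with Wet=3, Soil=-3]  = 3.
Change = 7 − 3 = 4.

4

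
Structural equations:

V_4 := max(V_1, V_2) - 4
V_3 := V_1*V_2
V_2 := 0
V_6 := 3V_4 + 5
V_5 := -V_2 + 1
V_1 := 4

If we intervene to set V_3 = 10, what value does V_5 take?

1

do(V_3=10) replaces the equation V_3 := V_1*V_2 with the constant V_3 = 10.
V_5 is not downstream of the intervention, so its value is determined by the original equations.
V_5 = -V_2 + 1  [with V_2=0]  = 1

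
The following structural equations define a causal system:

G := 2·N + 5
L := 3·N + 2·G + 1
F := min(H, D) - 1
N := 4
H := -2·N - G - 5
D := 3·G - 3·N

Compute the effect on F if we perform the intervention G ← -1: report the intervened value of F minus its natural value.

11

Under do(G=-1), the mechanism G := 2·N + 5 is discarded; G is fixed at -1.
H = -2·N - G - 5  [with N=4, G=-1]  = -12
D = 3·G - 3·N  [with G=-1, N=4]  = -15
F = min(H, D) - 1  [with H=-12, D=-15]  = -16
Without intervention: G = 2·N + 5  [with N=4]  = 13; H = -2·N - G - 5  [with N=4, G=13]  = -26; D = 3·G - 3·N  [with G=13, N=4]  = 27; F = min(H, D) - 1  [with H=-26, D=27]  = -27.
Change = -16 − (-27) = 11.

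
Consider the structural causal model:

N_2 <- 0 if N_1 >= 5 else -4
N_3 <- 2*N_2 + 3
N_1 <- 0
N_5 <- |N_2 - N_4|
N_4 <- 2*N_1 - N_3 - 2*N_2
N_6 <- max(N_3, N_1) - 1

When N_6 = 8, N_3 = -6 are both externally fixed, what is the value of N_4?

Under do(N_6 = 8, N_3 = -6), each intervened variable's structural equation is replaced by its fixed value.
N_2 = 0 if N_1 >= 5 else -4  [with N_1=0]  = -4
N_4 = 2*N_1 - N_3 - 2*N_2  [with N_1=0, N_3=-6, N_2=-4]  = 14

14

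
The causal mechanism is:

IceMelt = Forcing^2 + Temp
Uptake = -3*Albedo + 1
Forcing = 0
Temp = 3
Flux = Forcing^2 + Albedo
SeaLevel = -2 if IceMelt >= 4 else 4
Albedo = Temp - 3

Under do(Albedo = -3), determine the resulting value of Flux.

Under do(Albedo=-3), the mechanism Albedo = Temp - 3 is discarded; Albedo is fixed at -3.
Flux = Forcing^2 + Albedo  [with Forcing=0, Albedo=-3]  = -3

-3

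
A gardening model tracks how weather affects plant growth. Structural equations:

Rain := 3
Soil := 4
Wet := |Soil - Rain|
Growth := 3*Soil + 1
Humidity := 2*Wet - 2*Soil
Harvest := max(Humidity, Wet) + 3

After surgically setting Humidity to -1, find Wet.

do(Humidity=-1) replaces the equation Humidity := 2*Wet - 2*Soil with the constant Humidity = -1.
Wet is not downstream of the intervention, so its value is determined by the original equations.
Wet = |Soil - Rain|  [with Soil=4, Rain=3]  = 1

1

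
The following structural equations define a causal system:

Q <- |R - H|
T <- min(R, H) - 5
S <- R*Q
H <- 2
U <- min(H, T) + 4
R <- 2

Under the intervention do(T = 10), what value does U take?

Under do(T=10), the mechanism T <- min(R, H) - 5 is discarded; T is fixed at 10.
U = min(H, T) + 4  [with H=2, T=10]  = 6

6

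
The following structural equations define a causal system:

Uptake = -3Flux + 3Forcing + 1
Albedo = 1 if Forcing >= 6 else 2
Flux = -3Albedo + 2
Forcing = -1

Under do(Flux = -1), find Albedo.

2

Under do(Flux=-1), the mechanism Flux = -3Albedo + 2 is discarded; Flux is fixed at -1.
Since Albedo is not a descendant of the intervened variable, it is unaffected.
Albedo = 1 if Forcing >= 6 else 2  [with Forcing=-1]  = 2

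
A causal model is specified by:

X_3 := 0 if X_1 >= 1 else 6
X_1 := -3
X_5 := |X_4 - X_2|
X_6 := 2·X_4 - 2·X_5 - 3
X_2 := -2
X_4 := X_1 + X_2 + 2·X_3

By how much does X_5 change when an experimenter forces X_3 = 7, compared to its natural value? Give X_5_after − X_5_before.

2

do(X_3=7) replaces the equation X_3 := 0 if X_1 >= 1 else 6 with the constant X_3 = 7.
X_4 = X_1 + X_2 + 2·X_3  [with X_1=-3, X_2=-2, X_3=7]  = 9
X_5 = |X_4 - X_2|  [with X_4=9, X_2=-2]  = 11
Without intervention: X_3 = 0 if X_1 >= 1 else 6  [with X_1=-3]  = 6; X_4 = X_1 + X_2 + 2·X_3  [with X_1=-3, X_2=-2, X_3=6]  = 7; X_5 = |X_4 - X_2|  [with X_4=7, X_2=-2]  = 9.
Change = 11 − 9 = 2.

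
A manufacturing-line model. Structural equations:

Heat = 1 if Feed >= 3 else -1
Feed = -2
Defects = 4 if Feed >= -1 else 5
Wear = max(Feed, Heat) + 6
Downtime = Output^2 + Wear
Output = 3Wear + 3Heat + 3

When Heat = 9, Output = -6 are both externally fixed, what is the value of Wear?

15

Under do(Heat = 9, Output = -6), each intervened variable's structural equation is replaced by its fixed value.
Wear = max(Feed, Heat) + 6  [with Feed=-2, Heat=9]  = 15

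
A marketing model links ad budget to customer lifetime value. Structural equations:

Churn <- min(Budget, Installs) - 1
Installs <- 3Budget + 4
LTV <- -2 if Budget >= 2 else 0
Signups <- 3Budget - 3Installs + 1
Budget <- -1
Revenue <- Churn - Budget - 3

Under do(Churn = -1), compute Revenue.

-3

Intervening sets Churn = -1 and removes its equation (Churn <- min(Budget, Installs) - 1).
Revenue = Churn - Budget - 3  [with Churn=-1, Budget=-1]  = -3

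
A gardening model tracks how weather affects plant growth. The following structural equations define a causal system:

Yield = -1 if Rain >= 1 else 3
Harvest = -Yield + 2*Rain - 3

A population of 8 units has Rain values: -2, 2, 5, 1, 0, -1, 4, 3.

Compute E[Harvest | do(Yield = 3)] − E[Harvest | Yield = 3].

Under do(Yield=3), Yield's equation is replaced by Yield=3 for every unit. Per-unit Harvest: -10, -2, 4, -4, -6, -8, 2, 0. Mean = -3.
E[Harvest|Yield=3] averages over only the 3 units with Yield=3 (Rain = -2, 0, -1): Harvest = -10, -6, -8, mean -8.
Difference = -3 − (-8) = 5.

5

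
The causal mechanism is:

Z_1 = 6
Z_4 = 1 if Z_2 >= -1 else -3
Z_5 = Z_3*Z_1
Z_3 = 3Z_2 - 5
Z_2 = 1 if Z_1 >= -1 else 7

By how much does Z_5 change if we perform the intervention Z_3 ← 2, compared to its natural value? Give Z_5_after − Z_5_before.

do(Z_3=2) replaces the equation Z_3 = 3Z_2 - 5 with the constant Z_3 = 2.
Z_5 = Z_3*Z_1  [with Z_3=2, Z_1=6]  = 12
Without intervention: Z_2 = 1 if Z_1 >= -1 else 7  [with Z_1=6]  = 1; Z_3 = 3Z_2 - 5  [with Z_2=1]  = -2; Z_5 = Z_3*Z_1  [with Z_3=-2, Z_1=6]  = -12.
Change = 12 − (-12) = 24.

24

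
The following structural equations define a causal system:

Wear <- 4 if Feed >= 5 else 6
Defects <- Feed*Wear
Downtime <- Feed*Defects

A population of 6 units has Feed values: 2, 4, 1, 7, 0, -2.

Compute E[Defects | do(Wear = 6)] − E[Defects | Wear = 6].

Under do(Wear=6), Wear's equation is replaced by Wear=6 for every unit. Per-unit Defects: 12, 24, 6, 42, 0, -12. Mean = 12.
E[Defects|Wear=6] averages over only the 5 units with Wear=6 (Feed = 2, 4, 1, 0, -2): Defects = 12, 24, 6, 0, -12, mean 6.
Difference = 12 − 6 = 6.

6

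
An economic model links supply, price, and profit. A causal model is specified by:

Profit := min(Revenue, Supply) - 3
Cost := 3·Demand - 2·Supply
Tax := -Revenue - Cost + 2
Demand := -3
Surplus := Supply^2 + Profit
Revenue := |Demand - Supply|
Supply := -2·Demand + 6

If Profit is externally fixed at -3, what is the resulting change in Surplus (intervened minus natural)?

Intervening sets Profit = -3 and removes its equation (Profit := min(Revenue, Supply) - 3).
Supply = -2·Demand + 6  [with Demand=-3]  = 12
Surplus = Supply^2 + Profit  [with Supply=12, Profit=-3]  = 141
Without intervention: Supply = -2·Demand + 6  [with Demand=-3]  = 12; Revenue = |Demand - Supply|  [with Demand=-3, Supply=12]  = 15; Profit = min(Revenue, Supply) - 3  [with Revenue=15, Supply=12]  = 9; Surplus = Supply^2 + Profit  [with Supply=12, Profit=9]  = 153.
Change = 141 − 153 = -12.

-12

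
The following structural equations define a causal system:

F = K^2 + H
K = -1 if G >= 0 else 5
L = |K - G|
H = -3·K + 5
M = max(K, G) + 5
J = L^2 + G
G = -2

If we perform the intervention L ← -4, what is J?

do(L=-4) replaces the equation L = |K - G| with the constant L = -4.
J = L^2 + G  [with L=-4, G=-2]  = 14

14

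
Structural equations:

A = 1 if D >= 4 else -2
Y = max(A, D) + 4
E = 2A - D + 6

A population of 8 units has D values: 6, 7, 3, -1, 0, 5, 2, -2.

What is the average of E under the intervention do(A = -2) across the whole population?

-0.5

Every unit gets A=-2 under the intervention. E values become -4, -5, -1, 3, 2, -3, 0, 4; E[E|do(A=-2)] = -0.5.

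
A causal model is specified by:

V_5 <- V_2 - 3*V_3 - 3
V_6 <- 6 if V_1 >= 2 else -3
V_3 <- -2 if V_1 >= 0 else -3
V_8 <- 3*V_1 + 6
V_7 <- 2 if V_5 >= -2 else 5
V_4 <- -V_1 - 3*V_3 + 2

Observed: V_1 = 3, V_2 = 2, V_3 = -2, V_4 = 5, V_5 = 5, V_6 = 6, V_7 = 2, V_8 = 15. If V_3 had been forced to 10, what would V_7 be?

The intervention breaks the incoming arrows to V_3: V_3 <- -2 if V_1 >= 0 else -3 no longer applies, and V_3 = 10.
V_5 = V_2 - 3*V_3 - 3  [with V_2=2, V_3=10]  = -31
V_7 = 2 if V_5 >= -2 else 5  [with V_5=-31]  = 5

5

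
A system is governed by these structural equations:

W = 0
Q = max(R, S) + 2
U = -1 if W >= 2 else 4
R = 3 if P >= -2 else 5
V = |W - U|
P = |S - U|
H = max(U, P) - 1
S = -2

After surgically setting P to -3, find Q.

do(P=-3) replaces the equation P = |S - U| with the constant P = -3.
R = 3 if P >= -2 else 5  [with P=-3]  = 5
Q = max(R, S) + 2  [with R=5, S=-2]  = 7

7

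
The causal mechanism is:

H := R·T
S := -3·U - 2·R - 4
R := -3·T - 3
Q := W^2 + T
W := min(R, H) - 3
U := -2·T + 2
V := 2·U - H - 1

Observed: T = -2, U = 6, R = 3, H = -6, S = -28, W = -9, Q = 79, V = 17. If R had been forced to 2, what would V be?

15

The intervention breaks the incoming arrows to R: R := -3·T - 3 no longer applies, and R = 2.
U = -2·T + 2  [with T=-2]  = 6
H = R·T  [with R=2, T=-2]  = -4
V = 2·U - H - 1  [with U=6, H=-4]  = 15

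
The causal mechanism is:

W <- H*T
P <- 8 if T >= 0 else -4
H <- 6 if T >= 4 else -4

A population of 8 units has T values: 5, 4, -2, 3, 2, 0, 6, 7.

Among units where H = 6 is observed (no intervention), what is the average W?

33

Conditioning on H=6 selects the 4 unit(s) with T ∈ {5, 4, 6, 7}. Their W values: 30, 24, 36, 42. Mean = 33.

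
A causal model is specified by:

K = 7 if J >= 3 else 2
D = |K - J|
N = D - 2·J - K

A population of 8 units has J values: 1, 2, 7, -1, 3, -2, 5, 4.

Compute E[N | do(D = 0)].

The intervention sets D=0 in all 8 units regardless of J. Recomputing N per unit gives -4, -6, -21, 0, -13, 2, -17, -15; average -9.25.

-9.25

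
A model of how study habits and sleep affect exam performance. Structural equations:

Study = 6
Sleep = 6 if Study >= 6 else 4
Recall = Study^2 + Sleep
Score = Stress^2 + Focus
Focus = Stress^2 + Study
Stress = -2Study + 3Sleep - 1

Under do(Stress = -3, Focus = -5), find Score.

Setting Stress = -3, Focus = -5 by intervention discards those variables' equations.
Score = Stress^2 + Focus  [with Stress=-3, Focus=-5]  = 4

4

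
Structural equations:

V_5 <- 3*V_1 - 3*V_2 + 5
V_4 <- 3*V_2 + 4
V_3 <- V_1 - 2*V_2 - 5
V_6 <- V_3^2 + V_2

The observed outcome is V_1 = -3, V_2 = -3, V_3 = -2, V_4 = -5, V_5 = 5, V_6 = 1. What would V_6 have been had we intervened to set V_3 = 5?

The intervention breaks the incoming arrows to V_3: V_3 <- V_1 - 2*V_2 - 5 no longer applies, and V_3 = 5.
V_6 = V_3^2 + V_2  [with V_3=5, V_2=-3]  = 22

22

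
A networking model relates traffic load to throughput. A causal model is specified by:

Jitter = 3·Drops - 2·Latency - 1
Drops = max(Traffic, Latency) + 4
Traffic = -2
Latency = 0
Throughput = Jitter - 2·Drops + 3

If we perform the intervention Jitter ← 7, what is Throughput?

Intervening sets Jitter = 7 and removes its equation (Jitter = 3·Drops - 2·Latency - 1).
Drops = max(Traffic, Latency) + 4  [with Traffic=-2, Latency=0]  = 4
Throughput = Jitter - 2·Drops + 3  [with Jitter=7, Drops=4]  = 2

2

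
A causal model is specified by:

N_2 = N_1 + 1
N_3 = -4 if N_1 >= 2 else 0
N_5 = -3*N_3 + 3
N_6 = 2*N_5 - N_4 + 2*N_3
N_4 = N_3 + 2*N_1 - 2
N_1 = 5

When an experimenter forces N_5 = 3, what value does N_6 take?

-6

The intervention breaks the incoming arrows to N_5: N_5 = -3*N_3 + 3 no longer applies, and N_5 = 3.
N_3 = -4 if N_1 >= 2 else 0  [with N_1=5]  = -4
N_4 = N_3 + 2*N_1 - 2  [with N_3=-4, N_1=5]  = 4
N_6 = 2*N_5 - N_4 + 2*N_3  [with N_5=3, N_4=4, N_3=-4]  = -6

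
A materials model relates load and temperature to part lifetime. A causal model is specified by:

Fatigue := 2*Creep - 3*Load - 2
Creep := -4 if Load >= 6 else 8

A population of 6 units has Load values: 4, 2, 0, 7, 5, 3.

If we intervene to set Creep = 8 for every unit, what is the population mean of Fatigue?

3.5

do(Creep=8) breaks Creep's dependence on Load. With Creep=8 fixed, Fatigue across the units is 2, 8, 14, -7, -1, 5, mean 3.5.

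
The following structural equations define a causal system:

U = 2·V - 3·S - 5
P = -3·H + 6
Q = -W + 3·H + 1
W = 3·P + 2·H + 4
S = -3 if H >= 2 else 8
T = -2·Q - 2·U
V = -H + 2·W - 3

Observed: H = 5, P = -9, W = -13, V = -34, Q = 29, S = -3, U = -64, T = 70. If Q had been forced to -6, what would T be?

do(Q=-6) replaces the equation Q = -W + 3·H + 1 with the constant Q = -6.
P = -3·H + 6  [with H=5]  = -9
W = 3·P + 2·H + 4  [with P=-9, H=5]  = -13
V = -H + 2·W - 3  [with H=5, W=-13]  = -34
S = -3 if H >= 2 else 8  [with H=5]  = -3
U = 2·V - 3·S - 5  [with V=-34, S=-3]  = -64
T = -2·Q - 2·U  [with Q=-6, U=-64]  = 140

140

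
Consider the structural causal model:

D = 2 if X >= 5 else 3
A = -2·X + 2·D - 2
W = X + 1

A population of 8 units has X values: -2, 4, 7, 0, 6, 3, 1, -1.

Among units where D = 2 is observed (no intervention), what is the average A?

E[A|D=2] averages over only the 2 units with D=2 (X = 7, 6): A = -12, -10, mean -11.

-11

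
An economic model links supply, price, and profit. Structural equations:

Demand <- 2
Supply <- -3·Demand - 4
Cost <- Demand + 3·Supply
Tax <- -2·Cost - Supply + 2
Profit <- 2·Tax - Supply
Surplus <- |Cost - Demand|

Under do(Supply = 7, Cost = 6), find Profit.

-41

Under do(Supply = 7, Cost = 6), each intervened variable's structural equation is replaced by its fixed value.
Tax = -2·Cost - Supply + 2  [with Cost=6, Supply=7]  = -17
Profit = 2·Tax - Supply  [with Tax=-17, Supply=7]  = -41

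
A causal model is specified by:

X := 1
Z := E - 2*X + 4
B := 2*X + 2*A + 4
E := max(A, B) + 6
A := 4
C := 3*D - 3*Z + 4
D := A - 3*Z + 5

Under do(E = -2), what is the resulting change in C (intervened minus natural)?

264

The intervention breaks the incoming arrows to E: E := max(A, B) + 6 no longer applies, and E = -2.
Z = E - 2*X + 4  [with E=-2, X=1]  = 0
D = A - 3*Z + 5  [with A=4, Z=0]  = 9
C = 3*D - 3*Z + 4  [with D=9, Z=0]  = 31
Without intervention: B = 2*X + 2*A + 4  [with X=1, A=4]  = 14; E = max(A, B) + 6  [with A=4, B=14]  = 20; Z = E - 2*X + 4  [with E=20, X=1]  = 22; D = A - 3*Z + 5  [with A=4, Z=22]  = -57; C = 3*D - 3*Z + 4  [with D=-57, Z=22]  = -233.
Change = 31 − (-233) = 264.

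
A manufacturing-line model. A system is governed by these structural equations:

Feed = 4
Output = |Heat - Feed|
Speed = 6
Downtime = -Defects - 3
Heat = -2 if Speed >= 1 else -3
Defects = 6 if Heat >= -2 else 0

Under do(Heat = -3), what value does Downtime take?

-3

The intervention breaks the incoming arrows to Heat: Heat = -2 if Speed >= 1 else -3 no longer applies, and Heat = -3.
Defects = 6 if Heat >= -2 else 0  [with Heat=-3]  = 0
Downtime = -Defects - 3  [with Defects=0]  = -3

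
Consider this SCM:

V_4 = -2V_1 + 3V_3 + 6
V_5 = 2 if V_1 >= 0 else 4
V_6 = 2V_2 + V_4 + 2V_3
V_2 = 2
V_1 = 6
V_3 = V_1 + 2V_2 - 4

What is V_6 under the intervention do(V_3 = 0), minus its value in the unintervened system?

The intervention breaks the incoming arrows to V_3: V_3 = V_1 + 2V_2 - 4 no longer applies, and V_3 = 0.
V_4 = -2V_1 + 3V_3 + 6  [with V_1=6, V_3=0]  = -6
V_6 = 2V_2 + V_4 + 2V_3  [with V_2=2, V_4=-6, V_3=0]  = -2
Without intervention: V_3 = V_1 + 2V_2 - 4  [with V_1=6, V_2=2]  = 6; V_4 = -2V_1 + 3V_3 + 6  [with V_1=6, V_3=6]  = 12; V_6 = 2V_2 + V_4 + 2V_3  [with V_2=2, V_4=12, V_3=6]  = 28.
Change = -2 − 28 = -30.

-30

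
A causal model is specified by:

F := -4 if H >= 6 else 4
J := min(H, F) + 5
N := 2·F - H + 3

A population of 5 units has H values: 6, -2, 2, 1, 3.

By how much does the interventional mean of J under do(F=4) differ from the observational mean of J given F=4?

0.6

do(F=4) breaks F's dependence on H. With F=4 fixed, J across the units is 9, 3, 7, 6, 8, mean 6.6.
E[J|F=4] averages over only the 4 units with F=4 (H = -2, 2, 1, 3): J = 3, 7, 6, 8, mean 6.
Difference = 6.6 − 6 = 0.6.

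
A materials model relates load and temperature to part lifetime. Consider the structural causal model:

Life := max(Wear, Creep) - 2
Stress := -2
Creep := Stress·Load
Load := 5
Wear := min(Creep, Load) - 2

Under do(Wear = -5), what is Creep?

Under do(Wear=-5), the mechanism Wear := min(Creep, Load) - 2 is discarded; Wear is fixed at -5.
Since Creep is not a descendant of the intervened variable, it is unaffected.
Creep = Stress·Load  [with Stress=-2, Load=5]  = -10

-10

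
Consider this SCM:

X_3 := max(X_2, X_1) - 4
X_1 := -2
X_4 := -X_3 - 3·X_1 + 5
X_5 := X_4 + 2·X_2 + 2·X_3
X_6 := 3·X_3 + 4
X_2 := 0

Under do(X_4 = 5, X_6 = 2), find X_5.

Setting X_4 = 5, X_6 = 2 by intervention discards those variables' equations.
X_3 = max(X_2, X_1) - 4  [with X_2=0, X_1=-2]  = -4
X_5 = X_4 + 2·X_2 + 2·X_3  [with X_4=5, X_2=0, X_3=-4]  = -3

-3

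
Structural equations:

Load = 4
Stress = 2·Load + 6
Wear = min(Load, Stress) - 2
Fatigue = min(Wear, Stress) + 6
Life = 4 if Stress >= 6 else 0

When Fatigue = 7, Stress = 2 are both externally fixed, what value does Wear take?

0

Setting Fatigue = 7, Stress = 2 by intervention discards those variables' equations.
Wear = min(Load, Stress) - 2  [with Load=4, Stress=2]  = 0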